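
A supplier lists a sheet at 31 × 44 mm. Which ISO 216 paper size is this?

Aspect ratio 44/31 ≈ 1.419 — close to the ISO √2 ≈ 1.414.
In the B-series (B0 = 1000 × 1414 mm): B10 = 31 × 44 mm.

B10 (31 × 44 mm)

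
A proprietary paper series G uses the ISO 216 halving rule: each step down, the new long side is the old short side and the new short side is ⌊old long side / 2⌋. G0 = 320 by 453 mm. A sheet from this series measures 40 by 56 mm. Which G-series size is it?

G6

G0: 320 × 453 mm
G1: 226 × 320 mm
G2: 160 × 226 mm
G3: 113 × 160 mm
G4: 80 × 113 mm
G5: 56 × 80 mm
G6: 40 × 56 mm
G7: 28 × 40 mm
→ matches G6.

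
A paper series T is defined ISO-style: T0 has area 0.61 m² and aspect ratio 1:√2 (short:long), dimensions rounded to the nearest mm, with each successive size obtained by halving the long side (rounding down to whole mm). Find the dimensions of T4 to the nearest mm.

Let T0's short side be w mm. w · w√2 = 0.61 m² = 610,000 mm², so w ≈ 656.8 mm and w√2 ≈ 928.8 mm → T0 = 657 × 929 mm.
T1: ⌊929/2⌋ × 657 = 464 × 657 mm
T2: ⌊657/2⌋ × 464 = 328 × 464 mm
T3: ⌊464/2⌋ × 328 = 232 × 328 mm
T4: ⌊328/2⌋ × 232 = 164 × 232 mm

164 × 232 mm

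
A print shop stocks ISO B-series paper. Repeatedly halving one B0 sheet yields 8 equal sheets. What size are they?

8 = 2^3, so 3 halving steps.
B0 → B1 → … → B3 after 3 steps.

B3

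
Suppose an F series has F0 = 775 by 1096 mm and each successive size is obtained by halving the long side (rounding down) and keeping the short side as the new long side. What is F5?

F1 = 548 × 775 mm (from F0 by 1 halving).
F2: ⌊775/2⌋ × 548 = 387 × 548 mm
F3: ⌊548/2⌋ × 387 = 274 × 387 mm
F4: ⌊387/2⌋ × 274 = 193 × 274 mm
F5: ⌊274/2⌋ × 193 = 137 × 193 mm

137 × 193 mm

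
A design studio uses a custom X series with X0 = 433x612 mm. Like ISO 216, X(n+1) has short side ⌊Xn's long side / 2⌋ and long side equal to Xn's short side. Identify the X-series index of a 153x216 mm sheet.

X3

X0: 433 × 612 mm
X1: 306 × 433 mm
X2: 216 × 306 mm
X3: 153 × 216 mm
X4: 108 × 153 mm
→ matches X3.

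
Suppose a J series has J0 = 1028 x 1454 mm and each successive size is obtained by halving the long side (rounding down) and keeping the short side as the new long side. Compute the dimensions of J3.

J1: ⌊1454/2⌋ × 1028 = 727 × 1028 mm
J2: ⌊1028/2⌋ × 727 = 514 × 727 mm
J3: ⌊727/2⌋ × 514 = 363 × 514 mm

363 × 514 mm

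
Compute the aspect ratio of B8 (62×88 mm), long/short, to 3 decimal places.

1.419

88 / 62 = 1.419
ISO 216 targets √2 ≈ 1.414; the +0.005 deviation is from mm rounding.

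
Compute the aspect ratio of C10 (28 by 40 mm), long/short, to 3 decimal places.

40 / 28 = 1.429
ISO 216 targets √2 ≈ 1.414; the +0.014 deviation is from mm rounding.

1.429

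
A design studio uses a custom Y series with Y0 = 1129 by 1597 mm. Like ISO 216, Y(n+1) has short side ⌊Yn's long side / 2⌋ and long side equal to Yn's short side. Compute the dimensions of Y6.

Y1: ⌊1597/2⌋ × 1129 = 798 × 1129 mm
Y2: ⌊1129/2⌋ × 798 = 564 × 798 mm
Y3: ⌊798/2⌋ × 564 = 399 × 564 mm
Y4: ⌊564/2⌋ × 399 = 282 × 399 mm
Y5: ⌊399/2⌋ × 282 = 199 × 282 mm
Y6: ⌊282/2⌋ × 199 = 141 × 199 mm

141 × 199 mm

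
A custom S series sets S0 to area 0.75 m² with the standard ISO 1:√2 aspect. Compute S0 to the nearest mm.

728 × 1030 mm

Let the short side be w mm. Then w · w√2 = 0.75 m² = 750,000 mm².
w² = 750,000/√2, so w ≈ 728.2 mm; long side = w√2 ≈ 1029.9 mm.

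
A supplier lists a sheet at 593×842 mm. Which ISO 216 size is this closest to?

Aspect ratio 842/593 ≈ 1.420 — close to the ISO √2 ≈ 1.414.
In the A-series (A0 area = 1 m²): A1 = 594 × 841 mm.
Off by 2 mm total — nearest standard size.

A1 (594 × 841 mm)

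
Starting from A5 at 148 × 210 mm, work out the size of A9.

A6: ⌊210/2⌋ × 148 = 105 × 148 mm
A7: ⌊148/2⌋ × 105 = 74 × 105 mm
A8: ⌊105/2⌋ × 74 = 52 × 74 mm
A9: ⌊74/2⌋ × 52 = 37 × 52 mm

37 × 52 mm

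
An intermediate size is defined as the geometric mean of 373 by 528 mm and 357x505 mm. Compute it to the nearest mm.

365 × 516 mm

Short side: √(373 · 357) = √133161 ≈ 364.9 → 365 mm
Long side: √(528 · 505) = √266640 ≈ 516.4 → 516 mm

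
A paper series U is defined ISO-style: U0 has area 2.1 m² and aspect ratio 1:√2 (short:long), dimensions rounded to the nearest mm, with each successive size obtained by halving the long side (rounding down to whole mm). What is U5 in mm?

215 × 304 mm

Let U0's short side be w mm. w · w√2 = 2.1 m² = 2,100,000 mm², so w ≈ 1218.6 mm and w√2 ≈ 1723.3 mm → U0 = 1219 × 1723 mm.
U1: ⌊1723/2⌋ × 1219 = 861 × 1219 mm
U2: ⌊1219/2⌋ × 861 = 609 × 861 mm
U3: ⌊861/2⌋ × 609 = 430 × 609 mm
U4: ⌊609/2⌋ × 430 = 304 × 430 mm
U5: ⌊430/2⌋ × 304 = 215 × 304 mm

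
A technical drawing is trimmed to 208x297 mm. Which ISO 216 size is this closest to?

Aspect ratio 297/208 ≈ 1.428 — close to the ISO √2 ≈ 1.414.
In the A-series (A0 area = 1 m²): A4 = 210 × 297 mm.
Off by 2 mm total — nearest standard size.

A4 (210 × 297 mm)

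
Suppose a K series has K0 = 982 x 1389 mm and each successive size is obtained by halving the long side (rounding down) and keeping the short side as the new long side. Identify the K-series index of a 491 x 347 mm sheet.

K0: 982 × 1389 mm
K1: 694 × 982 mm
K2: 491 × 694 mm
K3: 347 × 491 mm
K4: 245 × 347 mm
→ matches K3.

K3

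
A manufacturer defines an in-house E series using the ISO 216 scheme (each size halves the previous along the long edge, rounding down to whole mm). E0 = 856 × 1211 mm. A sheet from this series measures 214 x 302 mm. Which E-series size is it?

E4

E0: 856 × 1211 mm
E1: 605 × 856 mm
E2: 428 × 605 mm
E3: 302 × 428 mm
E4: 214 × 302 mm
E5: 151 × 214 mm
→ matches E4.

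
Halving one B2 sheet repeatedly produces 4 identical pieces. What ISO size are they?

B4

4 = 2^2, so 2 halving steps.
B2 → B3 → … → B4 after 2 steps.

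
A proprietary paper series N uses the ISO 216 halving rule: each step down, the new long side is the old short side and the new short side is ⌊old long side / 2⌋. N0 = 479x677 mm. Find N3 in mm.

169 × 239 mm

N1 = 338 × 479 mm (from N0 by 1 halving).
N2: ⌊479/2⌋ × 338 = 239 × 338 mm
N3: ⌊338/2⌋ × 239 = 169 × 239 mm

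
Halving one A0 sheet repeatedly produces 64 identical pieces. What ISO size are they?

A6

64 = 2^6, so 6 halving steps.
A0 → A1 → … → A6 after 6 steps.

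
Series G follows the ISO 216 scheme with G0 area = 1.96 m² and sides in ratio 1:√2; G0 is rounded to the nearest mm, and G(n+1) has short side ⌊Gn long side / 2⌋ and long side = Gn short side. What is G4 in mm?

Let G0's short side be w mm. w · w√2 = 1.96 m² = 1,960,000 mm², so w ≈ 1177.3 mm and w√2 ≈ 1664.9 mm → G0 = 1177 × 1665 mm.
G1: ⌊1665/2⌋ × 1177 = 832 × 1177 mm
G2: ⌊1177/2⌋ × 832 = 588 × 832 mm
G3: ⌊832/2⌋ × 588 = 416 × 588 mm
G4: ⌊588/2⌋ × 416 = 294 × 416 mm

294 × 416 mm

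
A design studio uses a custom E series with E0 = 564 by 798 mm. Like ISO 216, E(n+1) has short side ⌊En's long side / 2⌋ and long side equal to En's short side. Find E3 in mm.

199 × 282 mm

E1: ⌊798/2⌋ × 564 = 399 × 564 mm
E2: ⌊564/2⌋ × 399 = 282 × 399 mm
E3: ⌊399/2⌋ × 282 = 199 × 282 mm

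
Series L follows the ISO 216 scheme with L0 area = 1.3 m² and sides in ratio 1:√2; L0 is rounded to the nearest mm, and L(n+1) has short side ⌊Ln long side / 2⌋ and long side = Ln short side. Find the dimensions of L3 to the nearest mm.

339 × 479 mm

Let L0's short side be w mm. w · w√2 = 1.3 m² = 1,300,000 mm², so w ≈ 958.8 mm and w√2 ≈ 1355.9 mm → L0 = 959 × 1356 mm.
L1: ⌊1356/2⌋ × 959 = 678 × 959 mm
L2: ⌊959/2⌋ × 678 = 479 × 678 mm
L3: ⌊678/2⌋ × 479 = 339 × 479 mm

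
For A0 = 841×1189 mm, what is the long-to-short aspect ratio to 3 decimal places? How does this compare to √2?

1.414

1189 / 841 = 1.414
Matches √2 ≈ 1.414 — the ISO 216 defining ratio.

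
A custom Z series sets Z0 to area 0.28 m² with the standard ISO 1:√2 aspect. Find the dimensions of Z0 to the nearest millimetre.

Let the short side be w mm. Then w · w√2 = 0.28 m² = 280,000 mm².
w² = 280,000/√2, so w ≈ 445.0 mm; long side = w√2 ≈ 629.3 mm.

445 × 629 mm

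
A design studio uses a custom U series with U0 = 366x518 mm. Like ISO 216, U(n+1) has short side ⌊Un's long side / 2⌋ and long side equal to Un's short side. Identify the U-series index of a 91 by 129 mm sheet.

U4

U0: 366 × 518 mm
U1: 259 × 366 mm
U2: 183 × 259 mm
U3: 129 × 183 mm
U4: 91 × 129 mm
U5: 64 × 91 mm
→ matches U4.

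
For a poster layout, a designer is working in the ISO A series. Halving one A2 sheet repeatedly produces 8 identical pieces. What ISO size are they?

8 = 2^3, so 3 halving steps.
A2 → A3 → … → A5 after 3 steps.

A5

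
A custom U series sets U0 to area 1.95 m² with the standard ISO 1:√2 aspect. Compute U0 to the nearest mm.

1174 × 1661 mm

Let the short side be w mm. Then w · w√2 = 1.95 m² = 1,950,000 mm².
w² = 1,950,000/√2, so w ≈ 1174.2 mm; long side = w√2 ≈ 1660.6 mm.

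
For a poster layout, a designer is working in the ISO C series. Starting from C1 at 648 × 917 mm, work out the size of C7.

81 × 114 mm

C2: ⌊917/2⌋ × 648 = 458 × 648 mm
C3: ⌊648/2⌋ × 458 = 324 × 458 mm
C4: ⌊458/2⌋ × 324 = 229 × 324 mm
C5: ⌊324/2⌋ × 229 = 162 × 229 mm
C6: ⌊229/2⌋ × 162 = 114 × 162 mm
C7: ⌊162/2⌋ × 114 = 81 × 114 mm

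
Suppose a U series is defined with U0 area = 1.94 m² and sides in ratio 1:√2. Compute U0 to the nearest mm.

Let the short side be w mm. Then w · w√2 = 1.94 m² = 1,940,000 mm².
w² = 1,940,000/√2, so w ≈ 1171.2 mm; long side = w√2 ≈ 1656.4 mm.

1171 × 1656 mm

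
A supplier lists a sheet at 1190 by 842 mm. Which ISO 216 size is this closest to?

Aspect ratio 1190/842 ≈ 1.413 — close to the ISO √2 ≈ 1.414.
In the A-series (A0 area = 1 m²): A0 = 841 × 1189 mm.
Off by 2 mm total — nearest standard size.

A0 (841 × 1189 mm)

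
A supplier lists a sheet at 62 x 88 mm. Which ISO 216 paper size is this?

B8 (62 × 88 mm)

Aspect ratio 88/62 ≈ 1.419 — close to the ISO √2 ≈ 1.414.
In the B-series (B0 = 1000 × 1414 mm): B8 = 62 × 88 mm.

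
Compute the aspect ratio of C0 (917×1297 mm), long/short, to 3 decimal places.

1.414

1297 / 917 = 1.414
Matches √2 ≈ 1.414 — the ISO 216 defining ratio.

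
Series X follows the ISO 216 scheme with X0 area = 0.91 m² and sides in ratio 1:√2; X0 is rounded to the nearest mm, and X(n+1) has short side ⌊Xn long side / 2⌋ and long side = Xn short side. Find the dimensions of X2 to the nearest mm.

401 × 567 mm

Let X0's short side be w mm. w · w√2 = 0.91 m² = 910,000 mm², so w ≈ 802.2 mm and w√2 ≈ 1134.4 mm → X0 = 802 × 1134 mm.
X1: ⌊1134/2⌋ × 802 = 567 × 802 mm
X2: ⌊802/2⌋ × 567 = 401 × 567 mm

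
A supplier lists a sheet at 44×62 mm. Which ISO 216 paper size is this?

B9 (44 × 62 mm)

Aspect ratio 62/44 ≈ 1.409 — close to the ISO √2 ≈ 1.414.
In the B-series (B0 = 1000 × 1414 mm): B9 = 44 × 62 mm.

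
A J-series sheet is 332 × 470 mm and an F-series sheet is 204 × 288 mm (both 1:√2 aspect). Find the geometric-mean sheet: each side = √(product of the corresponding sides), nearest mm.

Short side: √(332 · 204) = √67728 ≈ 260.2 → 260 mm
Long side: √(470 · 288) = √135360 ≈ 367.9 → 368 mm

260 × 368 mm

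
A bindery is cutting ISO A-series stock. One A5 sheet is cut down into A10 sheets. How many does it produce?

32

A5 = 148 × 210 mm; A10 = 26 × 37 mm.
Each halving step doubles the count; 5 steps from A5 to A10.
2^5 = 32.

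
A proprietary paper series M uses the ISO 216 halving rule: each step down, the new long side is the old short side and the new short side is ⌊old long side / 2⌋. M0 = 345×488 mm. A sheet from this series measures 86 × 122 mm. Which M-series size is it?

M4

M0: 345 × 488 mm
M1: 244 × 345 mm
M2: 172 × 244 mm
M3: 122 × 172 mm
M4: 86 × 122 mm
M5: 61 × 86 mm
→ matches M4.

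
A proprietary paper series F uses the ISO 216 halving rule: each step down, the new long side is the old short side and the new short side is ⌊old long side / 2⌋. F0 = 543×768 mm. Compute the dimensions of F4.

135 × 192 mm

F1: ⌊768/2⌋ × 543 = 384 × 543 mm
F2: ⌊543/2⌋ × 384 = 271 × 384 mm
F3: ⌊384/2⌋ × 271 = 192 × 271 mm
F4: ⌊271/2⌋ × 192 = 135 × 192 mm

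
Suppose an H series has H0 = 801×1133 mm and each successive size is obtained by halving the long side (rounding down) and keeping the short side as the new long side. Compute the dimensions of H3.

H1: ⌊1133/2⌋ × 801 = 566 × 801 mm
H2: ⌊801/2⌋ × 566 = 400 × 566 mm
H3: ⌊566/2⌋ × 400 = 283 × 400 mm

283 × 400 mm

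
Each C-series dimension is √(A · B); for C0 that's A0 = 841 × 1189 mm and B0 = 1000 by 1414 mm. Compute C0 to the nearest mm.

Short: √(841 · 1000) = √841000 ≈ 917.1 mm.
Long: √(1189 · 1414) = √1681246 ≈ 1296.6 mm.

917 × 1297 mm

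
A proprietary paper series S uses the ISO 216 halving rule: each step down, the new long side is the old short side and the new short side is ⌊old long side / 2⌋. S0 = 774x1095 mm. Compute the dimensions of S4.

193 × 273 mm

S1: ⌊1095/2⌋ × 774 = 547 × 774 mm
S2: ⌊774/2⌋ × 547 = 387 × 547 mm
S3: ⌊547/2⌋ × 387 = 273 × 387 mm
S4: ⌊387/2⌋ × 273 = 193 × 273 mm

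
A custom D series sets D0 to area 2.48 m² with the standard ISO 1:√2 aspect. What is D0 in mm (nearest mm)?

Let the short side be w mm. Then w · w√2 = 2.48 m² = 2,480,000 mm².
w² = 2,480,000/√2, so w ≈ 1324.2 mm; long side = w√2 ≈ 1872.8 mm.

1324 × 1873 mm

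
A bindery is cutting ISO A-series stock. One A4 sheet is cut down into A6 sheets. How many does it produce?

Each ISO step halves the sheet: 1 × A4 → 2 × A5 → 4 × A6
From A4 to A6 is 2 halving steps: 2^2 = 4.

4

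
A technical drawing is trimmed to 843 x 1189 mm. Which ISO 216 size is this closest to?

Aspect ratio 1189/843 ≈ 1.410 — close to the ISO √2 ≈ 1.414.
In the A-series (A0 area = 1 m²): A0 = 841 × 1189 mm.
Off by 2 mm total — nearest standard size.

A0 (841 × 1189 mm)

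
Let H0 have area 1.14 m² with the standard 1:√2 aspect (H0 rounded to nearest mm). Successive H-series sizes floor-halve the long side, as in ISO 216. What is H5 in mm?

158 × 224 mm

Let H0's short side be w mm. w · w√2 = 1.14 m² = 1,140,000 mm², so w ≈ 897.8 mm and w√2 ≈ 1269.7 mm → H0 = 898 × 1270 mm.
H1: ⌊1270/2⌋ × 898 = 635 × 898 mm
H2: ⌊898/2⌋ × 635 = 449 × 635 mm
H3: ⌊635/2⌋ × 449 = 317 × 449 mm
H4: ⌊449/2⌋ × 317 = 224 × 317 mm
H5: ⌊317/2⌋ × 224 = 158 × 224 mm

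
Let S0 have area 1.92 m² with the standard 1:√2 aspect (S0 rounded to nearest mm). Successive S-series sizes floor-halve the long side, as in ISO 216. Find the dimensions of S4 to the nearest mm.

291 × 412 mm

Let S0's short side be w mm. w · w√2 = 1.92 m² = 1,920,000 mm², so w ≈ 1165.2 mm and w√2 ≈ 1647.8 mm → S0 = 1165 × 1648 mm.
S1: ⌊1648/2⌋ × 1165 = 824 × 1165 mm
S2: ⌊1165/2⌋ × 824 = 582 × 824 mm
S3: ⌊824/2⌋ × 582 = 412 × 582 mm
S4: ⌊582/2⌋ × 412 = 291 × 412 mm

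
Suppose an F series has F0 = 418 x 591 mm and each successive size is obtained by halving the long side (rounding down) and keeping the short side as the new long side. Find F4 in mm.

104 × 147 mm

F1: ⌊591/2⌋ × 418 = 295 × 418 mm
F2: ⌊418/2⌋ × 295 = 209 × 295 mm
F3: ⌊295/2⌋ × 209 = 147 × 209 mm
F4: ⌊209/2⌋ × 147 = 104 × 147 mm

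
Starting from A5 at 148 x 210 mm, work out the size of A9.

A6: ⌊210/2⌋ × 148 = 105 × 148 mm
A7: ⌊148/2⌋ × 105 = 74 × 105 mm
A8: ⌊105/2⌋ × 74 = 52 × 74 mm
A9: ⌊74/2⌋ × 52 = 37 × 52 mm

37 × 52 mm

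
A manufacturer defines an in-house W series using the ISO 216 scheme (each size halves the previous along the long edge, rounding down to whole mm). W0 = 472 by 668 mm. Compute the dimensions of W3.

167 × 236 mm

W1: ⌊668/2⌋ × 472 = 334 × 472 mm
W2: ⌊472/2⌋ × 334 = 236 × 334 mm
W3: ⌊334/2⌋ × 236 = 167 × 236 mm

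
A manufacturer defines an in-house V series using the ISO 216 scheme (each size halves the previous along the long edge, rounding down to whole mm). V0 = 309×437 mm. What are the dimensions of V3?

V1: ⌊437/2⌋ × 309 = 218 × 309 mm
V2: ⌊309/2⌋ × 218 = 154 × 218 mm
V3: ⌊218/2⌋ × 154 = 109 × 154 mm

109 × 154 mm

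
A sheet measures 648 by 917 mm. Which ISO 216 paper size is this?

C1 (648 × 917 mm)

Aspect ratio 917/648 ≈ 1.415 — close to the ISO √2 ≈ 1.414.
In the C-series (envelope sizes, between A and B): C1 = 648 × 917 mm.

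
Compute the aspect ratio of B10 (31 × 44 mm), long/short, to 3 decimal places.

44 / 31 = 1.419
ISO 216 targets √2 ≈ 1.414; the +0.005 deviation is from mm rounding.

1.419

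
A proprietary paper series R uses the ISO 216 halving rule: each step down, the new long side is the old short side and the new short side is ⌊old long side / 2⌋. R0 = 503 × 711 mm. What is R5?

R1: ⌊711/2⌋ × 503 = 355 × 503 mm
R2: ⌊503/2⌋ × 355 = 251 × 355 mm
R3: ⌊355/2⌋ × 251 = 177 × 251 mm
R4: ⌊251/2⌋ × 177 = 125 × 177 mm
R5: ⌊177/2⌋ × 125 = 88 × 125 mm

88 × 125 mm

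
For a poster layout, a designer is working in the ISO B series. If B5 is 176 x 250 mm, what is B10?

B6: ⌊250/2⌋ × 176 = 125 × 176 mm
B7: ⌊176/2⌋ × 125 = 88 × 125 mm
B8: ⌊125/2⌋ × 88 = 62 × 88 mm
B9: ⌊88/2⌋ × 62 = 44 × 62 mm
B10: ⌊62/2⌋ × 44 = 31 × 44 mm

31 × 44 mm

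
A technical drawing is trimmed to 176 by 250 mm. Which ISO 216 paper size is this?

Aspect ratio 250/176 ≈ 1.420 — close to the ISO √2 ≈ 1.414.
In the B-series (B0 = 1000 × 1414 mm): B5 = 176 × 250 mm.

B5 (176 × 250 mm)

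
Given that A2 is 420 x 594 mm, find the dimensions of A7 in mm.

74 × 105 mm

A3: ⌊594/2⌋ × 420 = 297 × 420 mm
A4: ⌊420/2⌋ × 297 = 210 × 297 mm
A5: ⌊297/2⌋ × 210 = 148 × 210 mm
A6: ⌊210/2⌋ × 148 = 105 × 148 mm
A7: ⌊148/2⌋ × 105 = 74 × 105 mm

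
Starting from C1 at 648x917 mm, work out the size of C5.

C2: ⌊917/2⌋ × 648 = 458 × 648 mm
C3: ⌊648/2⌋ × 458 = 324 × 458 mm
C4: ⌊458/2⌋ × 324 = 229 × 324 mm
C5: ⌊324/2⌋ × 229 = 162 × 229 mm

162 × 229 mm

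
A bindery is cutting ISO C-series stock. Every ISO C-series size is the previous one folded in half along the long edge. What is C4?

229 × 324 mm

C0 = 917 × 1297 mm (C0 is the geometric mean of A0 and B0, aspect 1:√2).
C1: ⌊1297/2⌋ × 917 = 648 × 917 mm
C2: ⌊917/2⌋ × 648 = 458 × 648 mm
C3: ⌊648/2⌋ × 458 = 324 × 458 mm
C4: ⌊458/2⌋ × 324 = 229 × 324 mm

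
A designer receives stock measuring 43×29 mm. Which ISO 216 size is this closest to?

B10 (31 × 44 mm)

Aspect ratio 43/29 ≈ 1.483 (ISO target is √2 ≈ 1.414).
In the B-series (B0 = 1000 × 1414 mm): B10 = 31 × 44 mm.
Off by 3 mm total — nearest standard size.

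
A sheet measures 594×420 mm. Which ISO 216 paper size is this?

Aspect ratio 594/420 ≈ 1.414 — close to the ISO √2 ≈ 1.414.
In the A-series (A0 area = 1 m²): A2 = 420 × 594 mm.

A2 (420 × 594 mm)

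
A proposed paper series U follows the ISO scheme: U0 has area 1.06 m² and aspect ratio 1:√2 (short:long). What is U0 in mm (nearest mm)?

866 × 1224 mm

Let the short side be w mm. Then w · w√2 = 1.06 m² = 1,060,000 mm².
w² = 1,060,000/√2, so w ≈ 865.8 mm; long side = w√2 ≈ 1224.4 mm.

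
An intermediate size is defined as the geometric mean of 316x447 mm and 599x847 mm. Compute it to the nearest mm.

435 × 615 mm

Short side: √(316 · 599) = √189284 ≈ 435.1 → 435 mm
Long side: √(447 · 847) = √378609 ≈ 615.3 → 615 mm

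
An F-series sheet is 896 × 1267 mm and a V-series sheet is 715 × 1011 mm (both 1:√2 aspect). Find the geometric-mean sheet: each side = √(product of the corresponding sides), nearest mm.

Short side: √(896 · 715) = √640640 ≈ 800.4 → 800 mm
Long side: √(1267 · 1011) = √1280937 ≈ 1131.8 → 1132 mm

800 × 1132 mm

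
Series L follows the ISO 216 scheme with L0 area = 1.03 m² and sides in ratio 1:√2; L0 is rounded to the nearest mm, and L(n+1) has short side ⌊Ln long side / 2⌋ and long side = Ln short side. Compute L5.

Let L0's short side be w mm. w · w√2 = 1.03 m² = 1,030,000 mm², so w ≈ 853.4 mm and w√2 ≈ 1206.9 mm → L0 = 853 × 1207 mm.
L1: ⌊1207/2⌋ × 853 = 603 × 853 mm
L2: ⌊853/2⌋ × 603 = 426 × 603 mm
L3: ⌊603/2⌋ × 426 = 301 × 426 mm
L4: ⌊426/2⌋ × 301 = 213 × 301 mm
L5: ⌊301/2⌋ × 213 = 150 × 213 mm

150 × 213 mm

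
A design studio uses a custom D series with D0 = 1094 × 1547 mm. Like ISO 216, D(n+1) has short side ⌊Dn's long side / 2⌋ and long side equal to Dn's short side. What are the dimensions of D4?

273 × 386 mm

D1: ⌊1547/2⌋ × 1094 = 773 × 1094 mm
D2: ⌊1094/2⌋ × 773 = 547 × 773 mm
D3: ⌊773/2⌋ × 547 = 386 × 547 mm
D4: ⌊547/2⌋ × 386 = 273 × 386 mm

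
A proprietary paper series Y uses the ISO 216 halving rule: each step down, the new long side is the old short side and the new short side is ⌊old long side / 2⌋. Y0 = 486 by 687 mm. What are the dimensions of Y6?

Y1: ⌊687/2⌋ × 486 = 343 × 486 mm
Y2: ⌊486/2⌋ × 343 = 243 × 343 mm
Y3: ⌊343/2⌋ × 243 = 171 × 243 mm
Y4: ⌊243/2⌋ × 171 = 121 × 171 mm
Y5: ⌊171/2⌋ × 121 = 85 × 121 mm
Y6: ⌊121/2⌋ × 85 = 60 × 85 mm

60 × 85 mm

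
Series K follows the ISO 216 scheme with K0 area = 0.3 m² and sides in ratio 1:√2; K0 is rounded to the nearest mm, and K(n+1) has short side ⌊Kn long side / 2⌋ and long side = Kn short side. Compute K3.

162 × 230 mm

Let K0's short side be w mm. w · w√2 = 0.3 m² = 300,000 mm², so w ≈ 460.6 mm and w√2 ≈ 651.4 mm → K0 = 461 × 651 mm.
K1: ⌊651/2⌋ × 461 = 325 × 461 mm
K2: ⌊461/2⌋ × 325 = 230 × 325 mm
K3: ⌊325/2⌋ × 230 = 162 × 230 mm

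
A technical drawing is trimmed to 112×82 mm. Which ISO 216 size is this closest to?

Aspect ratio 112/82 ≈ 1.366 (ISO target is √2 ≈ 1.414).
In the C-series (envelope sizes, between A and B): C7 = 81 × 114 mm.
Off by 3 mm total — nearest standard size.

C7 (81 × 114 mm)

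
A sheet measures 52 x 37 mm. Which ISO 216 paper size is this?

Aspect ratio 52/37 ≈ 1.405 — close to the ISO √2 ≈ 1.414.
In the A-series (A0 area = 1 m²): A9 = 37 × 52 mm.

A9 (37 × 52 mm)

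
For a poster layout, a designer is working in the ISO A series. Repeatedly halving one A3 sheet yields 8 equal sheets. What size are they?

A6

8 = 2^3, so 3 halving steps.
A3 → A4 → … → A6 after 3 steps.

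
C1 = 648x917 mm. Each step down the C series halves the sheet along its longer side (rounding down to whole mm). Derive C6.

C2: ⌊917/2⌋ × 648 = 458 × 648 mm
C3: ⌊648/2⌋ × 458 = 324 × 458 mm
C4: ⌊458/2⌋ × 324 = 229 × 324 mm
C5: ⌊324/2⌋ × 229 = 162 × 229 mm
C6: ⌊229/2⌋ × 162 = 114 × 162 mm

114 × 162 mm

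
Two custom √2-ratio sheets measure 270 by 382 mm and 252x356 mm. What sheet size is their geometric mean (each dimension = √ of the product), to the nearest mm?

Short side: √(270 · 252) = √68040 ≈ 260.8 → 261 mm
Long side: √(382 · 356) = √135992 ≈ 368.8 → 369 mm

261 × 369 mm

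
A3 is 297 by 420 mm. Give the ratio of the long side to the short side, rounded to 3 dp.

420 / 297 = 1.414
Matches √2 ≈ 1.414 — the ISO 216 defining ratio.

1.414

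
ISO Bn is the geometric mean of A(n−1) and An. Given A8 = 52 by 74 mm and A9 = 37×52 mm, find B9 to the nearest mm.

Short side: √(52 · 37) = √1924 ≈ 43.9 → 44 mm
Long side: √(74 · 52) = √3848 ≈ 62.0 → 62 mm

44 × 62 mm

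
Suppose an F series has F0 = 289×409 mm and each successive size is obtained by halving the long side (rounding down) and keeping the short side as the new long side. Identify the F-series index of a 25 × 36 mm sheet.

F7

F0: 289 × 409 mm
F1: 204 × 289 mm
F2: 144 × 204 mm
F3: 102 × 144 mm
F4: 72 × 102 mm
F5: 51 × 72 mm
F6: 36 × 51 mm
F7: 25 × 36 mm
F8: 18 × 25 mm
→ matches F7.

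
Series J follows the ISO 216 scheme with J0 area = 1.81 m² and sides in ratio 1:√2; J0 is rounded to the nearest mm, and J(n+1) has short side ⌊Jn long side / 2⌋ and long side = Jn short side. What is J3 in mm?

400 × 565 mm

Let J0's short side be w mm. w · w√2 = 1.81 m² = 1,810,000 mm², so w ≈ 1131.3 mm and w√2 ≈ 1599.9 mm → J0 = 1131 × 1600 mm.
J1: ⌊1600/2⌋ × 1131 = 800 × 1131 mm
J2: ⌊1131/2⌋ × 800 = 565 × 800 mm
J3: ⌊800/2⌋ × 565 = 400 × 565 mm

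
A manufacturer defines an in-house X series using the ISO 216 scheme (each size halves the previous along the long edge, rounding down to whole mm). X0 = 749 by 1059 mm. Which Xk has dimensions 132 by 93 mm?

X6

X0: 749 × 1059 mm
X1: 529 × 749 mm
X2: 374 × 529 mm
X3: 264 × 374 mm
X4: 187 × 264 mm
X5: 132 × 187 mm
X6: 93 × 132 mm
X7: 66 × 93 mm
→ matches X6.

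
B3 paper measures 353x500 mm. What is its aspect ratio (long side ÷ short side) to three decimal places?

1.416

500 / 353 = 1.416
ISO 216 targets √2 ≈ 1.414; the +0.002 deviation is from mm rounding.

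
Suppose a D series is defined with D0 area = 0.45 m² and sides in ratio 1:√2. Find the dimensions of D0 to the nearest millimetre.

Let the short side be w mm. Then w · w√2 = 0.45 m² = 450,000 mm².
w² = 450,000/√2, so w ≈ 564.1 mm; long side = w√2 ≈ 797.7 mm.

564 × 798 mm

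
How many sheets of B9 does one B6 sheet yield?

Each ISO step halves the sheet: 1 × B6 → 2 × B7 → 4 × B8 → 8 × B9
From B6 to B9 is 3 halving steps: 2^3 = 8.

8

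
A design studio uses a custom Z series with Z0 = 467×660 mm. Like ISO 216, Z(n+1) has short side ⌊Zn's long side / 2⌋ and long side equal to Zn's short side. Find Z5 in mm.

82 × 116 mm

Z1 = 330 × 467 mm (from Z0 by 1 halving).
Z2: ⌊467/2⌋ × 330 = 233 × 330 mm
Z3: ⌊330/2⌋ × 233 = 165 × 233 mm
Z4: ⌊233/2⌋ × 165 = 116 × 165 mm
Z5: ⌊165/2⌋ × 116 = 82 × 116 mm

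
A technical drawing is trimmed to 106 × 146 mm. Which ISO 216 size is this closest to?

Aspect ratio 146/106 ≈ 1.377 (ISO target is √2 ≈ 1.414).
In the A-series (A0 area = 1 m²): A6 = 105 × 148 mm.
Off by 3 mm total — nearest standard size.

A6 (105 × 148 mm)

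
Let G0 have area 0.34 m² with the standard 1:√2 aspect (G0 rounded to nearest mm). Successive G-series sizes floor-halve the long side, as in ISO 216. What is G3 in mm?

173 × 245 mm

Let G0's short side be w mm. w · w√2 = 0.34 m² = 340,000 mm², so w ≈ 490.3 mm and w√2 ≈ 693.4 mm → G0 = 490 × 693 mm.
G1: ⌊693/2⌋ × 490 = 346 × 490 mm
G2: ⌊490/2⌋ × 346 = 245 × 346 mm
G3: ⌊346/2⌋ × 245 = 173 × 245 mm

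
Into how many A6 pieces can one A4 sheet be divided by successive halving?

4

A4 = 210 × 297 mm; A6 = 105 × 148 mm.
Each halving step doubles the count; 2 steps from A4 to A6.
2^2 = 4.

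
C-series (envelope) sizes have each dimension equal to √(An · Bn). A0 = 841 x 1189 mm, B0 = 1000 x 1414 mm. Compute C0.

Short side: √(841 · 1000) = √841000 ≈ 917.1 → 917 mm
Long side: √(1189 · 1414) = √1681246 ≈ 1296.6 → 1297 mm

917 × 1297 mm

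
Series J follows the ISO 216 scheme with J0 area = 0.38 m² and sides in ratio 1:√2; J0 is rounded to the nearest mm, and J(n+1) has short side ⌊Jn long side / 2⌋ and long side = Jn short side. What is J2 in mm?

Let J0's short side be w mm. w · w√2 = 0.38 m² = 380,000 mm², so w ≈ 518.4 mm and w√2 ≈ 733.1 mm → J0 = 518 × 733 mm.
J1: ⌊733/2⌋ × 518 = 366 × 518 mm
J2: ⌊518/2⌋ × 366 = 259 × 366 mm

259 × 366 mm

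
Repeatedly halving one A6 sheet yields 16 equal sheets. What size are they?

A10

16 = 2^4, so 4 halving steps.
A6 → A7 → … → A10 after 4 steps.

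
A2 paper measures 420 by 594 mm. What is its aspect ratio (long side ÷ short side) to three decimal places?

594 / 420 = 1.414
Matches √2 ≈ 1.414 — the ISO 216 defining ratio.

1.414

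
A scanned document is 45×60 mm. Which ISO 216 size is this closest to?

B9 (44 × 62 mm)

Aspect ratio 60/45 ≈ 1.333 (ISO target is √2 ≈ 1.414).
In the B-series (B0 = 1000 × 1414 mm): B9 = 44 × 62 mm.
Off by 3 mm total — nearest standard size.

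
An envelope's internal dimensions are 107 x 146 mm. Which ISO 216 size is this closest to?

A6 (105 × 148 mm)

Aspect ratio 146/107 ≈ 1.364 (ISO target is √2 ≈ 1.414).
In the A-series (A0 area = 1 m²): A6 = 105 × 148 mm.
Off by 4 mm total — nearest standard size.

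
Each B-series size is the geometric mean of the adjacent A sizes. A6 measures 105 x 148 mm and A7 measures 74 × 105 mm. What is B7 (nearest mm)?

Short side: √(105 · 74) = √7770 ≈ 88.1 → 88 mm
Long side: √(148 · 105) = √15540 ≈ 124.7 → 125 mm

88 × 125 mm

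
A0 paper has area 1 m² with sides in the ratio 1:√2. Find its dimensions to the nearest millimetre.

841 × 1189 mm

Let the short side be w mm. Then the long side is w√2 and w · w√2 = 10⁶ mm².
w² = 10⁶/√2, so w = 1000 / 2^(1/4) ≈ 840.9 mm; long side = 1000 · 2^(1/4) ≈ 1189.2 mm.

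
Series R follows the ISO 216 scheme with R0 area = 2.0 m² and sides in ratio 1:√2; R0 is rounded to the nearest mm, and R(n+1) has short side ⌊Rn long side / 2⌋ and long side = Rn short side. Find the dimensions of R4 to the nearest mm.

297 × 420 mm

Let R0's short side be w mm. w · w√2 = 2.0 m² = 2,000,000 mm², so w ≈ 1189.2 mm and w√2 ≈ 1681.8 mm → R0 = 1189 × 1682 mm.
R1: ⌊1682/2⌋ × 1189 = 841 × 1189 mm
R2: ⌊1189/2⌋ × 841 = 594 × 841 mm
R3: ⌊841/2⌋ × 594 = 420 × 594 mm
R4: ⌊594/2⌋ × 420 = 297 × 420 mm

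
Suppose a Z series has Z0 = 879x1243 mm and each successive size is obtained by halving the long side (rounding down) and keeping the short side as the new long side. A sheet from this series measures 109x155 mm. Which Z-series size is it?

Z6

Z0: 879 × 1243 mm
Z1: 621 × 879 mm
Z2: 439 × 621 mm
Z3: 310 × 439 mm
Z4: 219 × 310 mm
Z5: 155 × 219 mm
Z6: 109 × 155 mm
Z7: 77 × 109 mm
→ matches Z6.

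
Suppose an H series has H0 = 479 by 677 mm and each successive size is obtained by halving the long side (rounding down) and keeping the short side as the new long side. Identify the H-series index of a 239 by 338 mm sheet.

H2

H0: 479 × 677 mm
H1: 338 × 479 mm
H2: 239 × 338 mm
H3: 169 × 239 mm
→ matches H2.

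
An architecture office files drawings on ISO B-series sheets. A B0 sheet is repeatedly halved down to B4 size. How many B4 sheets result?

16

Each ISO step halves the sheet: 1 × B0 → 2 × B1 → 4 × B2 → 8 × B3 → …
From B0 to B4 is 4 halving steps: 2^4 = 16.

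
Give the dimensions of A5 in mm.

A0 = 841 × 1189 mm (A0 has area 1 m², aspect 1:√2).
A1: ⌊1189/2⌋ × 841 = 594 × 841 mm
A2: ⌊841/2⌋ × 594 = 420 × 594 mm
A3: ⌊594/2⌋ × 420 = 297 × 420 mm
A4: ⌊420/2⌋ × 297 = 210 × 297 mm
A5: ⌊297/2⌋ × 210 = 148 × 210 mm

148 × 210 mm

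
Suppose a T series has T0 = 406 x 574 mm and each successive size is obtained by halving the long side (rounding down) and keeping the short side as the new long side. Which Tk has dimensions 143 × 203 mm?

T3

T0: 406 × 574 mm
T1: 287 × 406 mm
T2: 203 × 287 mm
T3: 143 × 203 mm
T4: 101 × 143 mm
→ matches T3.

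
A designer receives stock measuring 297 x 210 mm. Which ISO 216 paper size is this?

A4 (210 × 297 mm)

Aspect ratio 297/210 ≈ 1.414 — close to the ISO √2 ≈ 1.414.
In the A-series (A0 area = 1 m²): A4 = 210 × 297 mm.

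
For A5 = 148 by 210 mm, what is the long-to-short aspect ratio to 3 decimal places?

210 / 148 = 1.419
ISO 216 targets √2 ≈ 1.414; the +0.005 deviation is from mm rounding.

1.419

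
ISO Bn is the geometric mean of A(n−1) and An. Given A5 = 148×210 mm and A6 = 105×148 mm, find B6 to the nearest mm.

Short side: √(148 · 105) = √15540 ≈ 124.7 → 125 mm
Long side: √(210 · 148) = √31080 ≈ 176.3 → 176 mm

125 × 176 mm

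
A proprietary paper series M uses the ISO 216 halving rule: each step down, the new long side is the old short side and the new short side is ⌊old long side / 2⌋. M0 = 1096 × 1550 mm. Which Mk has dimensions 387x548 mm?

M3

M0: 1096 × 1550 mm
M1: 775 × 1096 mm
M2: 548 × 775 mm
M3: 387 × 548 mm
M4: 274 × 387 mm
→ matches M3.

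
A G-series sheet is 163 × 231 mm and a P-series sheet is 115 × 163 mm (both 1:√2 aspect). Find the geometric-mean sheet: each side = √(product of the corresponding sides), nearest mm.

Short side: √(163 · 115) = √18745 ≈ 136.9 → 137 mm
Long side: √(231 · 163) = √37653 ≈ 194.0 → 194 mm

137 × 194 mm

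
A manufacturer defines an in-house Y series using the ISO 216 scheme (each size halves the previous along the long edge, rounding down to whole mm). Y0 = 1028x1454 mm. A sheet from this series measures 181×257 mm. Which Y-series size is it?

Y5

Y0: 1028 × 1454 mm
Y1: 727 × 1028 mm
Y2: 514 × 727 mm
Y3: 363 × 514 mm
Y4: 257 × 363 mm
Y5: 181 × 257 mm
Y6: 128 × 181 mm
→ matches Y5.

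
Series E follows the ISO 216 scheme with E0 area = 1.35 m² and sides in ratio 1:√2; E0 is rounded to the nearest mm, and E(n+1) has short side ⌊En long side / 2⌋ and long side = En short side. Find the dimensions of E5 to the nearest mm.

Let E0's short side be w mm. w · w√2 = 1.35 m² = 1,350,000 mm², so w ≈ 977.0 mm and w√2 ≈ 1381.7 mm → E0 = 977 × 1382 mm.
E1: ⌊1382/2⌋ × 977 = 691 × 977 mm
E2: ⌊977/2⌋ × 691 = 488 × 691 mm
E3: ⌊691/2⌋ × 488 = 345 × 488 mm
E4: ⌊488/2⌋ × 345 = 244 × 345 mm
E5: ⌊345/2⌋ × 244 = 172 × 244 mm

172 × 244 mm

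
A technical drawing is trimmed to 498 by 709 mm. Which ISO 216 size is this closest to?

B2 (500 × 707 mm)

Aspect ratio 709/498 ≈ 1.424 — close to the ISO √2 ≈ 1.414.
In the B-series (B0 = 1000 × 1414 mm): B2 = 500 × 707 mm.
Off by 4 mm total — nearest standard size.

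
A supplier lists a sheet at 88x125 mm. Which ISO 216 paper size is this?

Aspect ratio 125/88 ≈ 1.420 — close to the ISO √2 ≈ 1.414.
In the B-series (B0 = 1000 × 1414 mm): B7 = 88 × 125 mm.

B7 (88 × 125 mm)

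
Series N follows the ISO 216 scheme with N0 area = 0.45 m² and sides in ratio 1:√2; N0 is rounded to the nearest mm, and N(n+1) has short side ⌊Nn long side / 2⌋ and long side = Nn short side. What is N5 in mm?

99 × 141 mm

Let N0's short side be w mm. w · w√2 = 0.45 m² = 450,000 mm², so w ≈ 564.1 mm and w√2 ≈ 797.7 mm → N0 = 564 × 798 mm.
N1: ⌊798/2⌋ × 564 = 399 × 564 mm
N2: ⌊564/2⌋ × 399 = 282 × 399 mm
N3: ⌊399/2⌋ × 282 = 199 × 282 mm
N4: ⌊282/2⌋ × 199 = 141 × 199 mm
N5: ⌊199/2⌋ × 141 = 99 × 141 mm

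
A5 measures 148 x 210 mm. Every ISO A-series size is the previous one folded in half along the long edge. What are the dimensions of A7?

A6: ⌊210/2⌋ × 148 = 105 × 148 mm
A7: ⌊148/2⌋ × 105 = 74 × 105 mm

74 × 105 mm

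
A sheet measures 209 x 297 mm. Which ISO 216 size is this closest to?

A4 (210 × 297 mm)

Aspect ratio 297/209 ≈ 1.421 — close to the ISO √2 ≈ 1.414.
In the A-series (A0 area = 1 m²): A4 = 210 × 297 mm.
Off by 1 mm total — nearest standard size.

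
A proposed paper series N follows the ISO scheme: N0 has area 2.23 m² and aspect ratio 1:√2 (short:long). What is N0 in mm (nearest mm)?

Let the short side be w mm. Then w · w√2 = 2.23 m² = 2,230,000 mm².
w² = 2,230,000/√2, so w ≈ 1255.7 mm; long side = w√2 ≈ 1775.9 mm.

1256 × 1776 mm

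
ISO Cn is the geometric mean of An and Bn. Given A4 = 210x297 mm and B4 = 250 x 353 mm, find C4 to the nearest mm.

229 × 324 mm

Short side: √(210 · 250) = √52500 ≈ 229.1 → 229 mm
Long side: √(297 · 353) = √104841 ≈ 323.8 → 324 mm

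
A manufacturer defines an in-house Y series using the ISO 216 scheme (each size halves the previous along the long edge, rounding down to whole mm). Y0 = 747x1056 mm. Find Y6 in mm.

Y1: ⌊1056/2⌋ × 747 = 528 × 747 mm
Y2: ⌊747/2⌋ × 528 = 373 × 528 mm
Y3: ⌊528/2⌋ × 373 = 264 × 373 mm
Y4: ⌊373/2⌋ × 264 = 186 × 264 mm
Y5: ⌊264/2⌋ × 186 = 132 × 186 mm
Y6: ⌊186/2⌋ × 132 = 93 × 132 mm

93 × 132 mm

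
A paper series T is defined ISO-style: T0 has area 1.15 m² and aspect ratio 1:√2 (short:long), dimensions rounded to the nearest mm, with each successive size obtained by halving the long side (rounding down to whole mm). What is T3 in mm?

318 × 451 mm

Let T0's short side be w mm. w · w√2 = 1.15 m² = 1,150,000 mm², so w ≈ 901.8 mm and w√2 ≈ 1275.3 mm → T0 = 902 × 1275 mm.
T1: ⌊1275/2⌋ × 902 = 637 × 902 mm
T2: ⌊902/2⌋ × 637 = 451 × 637 mm
T3: ⌊637/2⌋ × 451 = 318 × 451 mm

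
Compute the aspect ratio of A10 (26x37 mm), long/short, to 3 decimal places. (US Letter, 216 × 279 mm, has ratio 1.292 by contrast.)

1.423

37 / 26 = 1.423
ISO 216 targets √2 ≈ 1.414; the +0.009 deviation is from mm rounding.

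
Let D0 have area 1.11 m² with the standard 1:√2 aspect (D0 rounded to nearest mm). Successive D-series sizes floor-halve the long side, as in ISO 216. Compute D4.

Let D0's short side be w mm. w · w√2 = 1.11 m² = 1,110,000 mm², so w ≈ 885.9 mm and w√2 ≈ 1252.9 mm → D0 = 886 × 1253 mm.
D1: ⌊1253/2⌋ × 886 = 626 × 886 mm
D2: ⌊886/2⌋ × 626 = 443 × 626 mm
D3: ⌊626/2⌋ × 443 = 313 × 443 mm
D4: ⌊443/2⌋ × 313 = 221 × 313 mm

221 × 313 mm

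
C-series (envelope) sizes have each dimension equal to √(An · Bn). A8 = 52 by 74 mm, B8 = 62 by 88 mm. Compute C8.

Short side: √(52 · 62) = √3224 ≈ 56.8 → 57 mm
Long side: √(74 · 88) = √6512 ≈ 80.7 → 81 mm

57 × 81 mm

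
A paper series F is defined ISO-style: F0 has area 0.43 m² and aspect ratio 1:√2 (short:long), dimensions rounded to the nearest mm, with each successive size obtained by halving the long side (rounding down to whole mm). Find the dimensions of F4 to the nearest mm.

Let F0's short side be w mm. w · w√2 = 0.43 m² = 430,000 mm², so w ≈ 551.4 mm and w√2 ≈ 779.8 mm → F0 = 551 × 780 mm.
F1: ⌊780/2⌋ × 551 = 390 × 551 mm
F2: ⌊551/2⌋ × 390 = 275 × 390 mm
F3: ⌊390/2⌋ × 275 = 195 × 275 mm
F4: ⌊275/2⌋ × 195 = 137 × 195 mm

137 × 195 mm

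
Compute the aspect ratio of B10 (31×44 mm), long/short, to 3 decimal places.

44 / 31 = 1.419
ISO 216 targets √2 ≈ 1.414; the +0.005 deviation is from mm rounding.

1.419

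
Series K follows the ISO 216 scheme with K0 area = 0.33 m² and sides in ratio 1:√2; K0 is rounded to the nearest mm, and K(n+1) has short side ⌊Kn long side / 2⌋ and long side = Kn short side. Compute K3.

Let K0's short side be w mm. w · w√2 = 0.33 m² = 330,000 mm², so w ≈ 483.1 mm and w√2 ≈ 683.1 mm → K0 = 483 × 683 mm.
K1: ⌊683/2⌋ × 483 = 341 × 483 mm
K2: ⌊483/2⌋ × 341 = 241 × 341 mm
K3: ⌊341/2⌋ × 241 = 170 × 241 mm

170 × 241 mm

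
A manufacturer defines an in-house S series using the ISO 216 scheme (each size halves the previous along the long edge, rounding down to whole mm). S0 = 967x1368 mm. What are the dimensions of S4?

241 × 342 mm

S1 = 684 × 967 mm (from S0 by 1 halving).
S2: ⌊967/2⌋ × 684 = 483 × 684 mm
S3: ⌊684/2⌋ × 483 = 342 × 483 mm
S4: ⌊483/2⌋ × 342 = 241 × 342 mm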